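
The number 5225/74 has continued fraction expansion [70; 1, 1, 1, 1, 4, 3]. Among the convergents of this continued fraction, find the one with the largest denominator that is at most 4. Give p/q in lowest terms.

a_0 = 70: 70/1  (≤ bound)
a_1 = 1: 71/1  (≤ bound)
a_2 = 1: 141/2  (≤ bound)
a_3 = 1: 212/3  (≤ bound)
a_4 = 1: 353/5  (> 4, stop)

212/3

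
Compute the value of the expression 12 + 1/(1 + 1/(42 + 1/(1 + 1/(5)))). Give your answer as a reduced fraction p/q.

3413/263

Start with 5.
1 + 1/(5/1) = 1 + 1/5 = 6/5
42 + 1/(6/5) = 42 + 5/6 = 257/6
1 + 1/(257/6) = 1 + 6/257 = 263/257
12 + 1/(263/257) = 12 + 257/263 = 3413/263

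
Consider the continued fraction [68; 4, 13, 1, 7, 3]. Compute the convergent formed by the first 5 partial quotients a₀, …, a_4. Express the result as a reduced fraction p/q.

Start with 7.
1 + 1/(7/1) = 1 + 1/7 = 8/7
13 + 1/(8/7) = 13 + 7/8 = 111/8
4 + 1/(111/8) = 4 + 8/111 = 452/111
68 + 1/(452/111) = 68 + 111/452 = 30847/452

30847/452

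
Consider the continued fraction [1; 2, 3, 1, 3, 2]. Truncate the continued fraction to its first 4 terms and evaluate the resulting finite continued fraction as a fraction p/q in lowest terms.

Build up convergents one term at a time:
a_0 = 1: 1/1
a_1 = 2: 3/2
a_2 = 3: 10/7
a_3 = 1: 13/9

13/9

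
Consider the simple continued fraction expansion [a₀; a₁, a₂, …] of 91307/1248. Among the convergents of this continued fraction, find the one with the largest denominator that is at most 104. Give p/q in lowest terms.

3146/43

List convergents until the denominator exceeds the bound:
a_0 = 73: 73/1  (≤ bound)
a_1 = 6: 439/6  (≤ bound)
a_2 = 6: 2707/37  (≤ bound)
a_3 = 1: 3146/43  (≤ bound)
a_4 = 3: 12145/166  (> 104, stop)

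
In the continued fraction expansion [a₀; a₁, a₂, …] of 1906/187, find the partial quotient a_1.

5

1906 = 10·187 + 36, so a_0 = 10
187 = 5·36 + 7, so a_1 = 5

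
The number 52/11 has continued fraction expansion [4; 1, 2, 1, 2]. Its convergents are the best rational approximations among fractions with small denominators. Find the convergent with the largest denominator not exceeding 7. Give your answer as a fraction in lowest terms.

List convergents until the denominator exceeds the bound:
a_0 = 4: 4/1  (≤ bound)
a_1 = 1: 5/1  (≤ bound)
a_2 = 2: 14/3  (≤ bound)
a_3 = 1: 19/4  (≤ bound)
a_4 = 2: 52/11  (> 7, stop)

19/4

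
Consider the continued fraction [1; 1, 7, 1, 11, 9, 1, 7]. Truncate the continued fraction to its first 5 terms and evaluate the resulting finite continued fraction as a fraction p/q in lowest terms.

202/107

Starting at the tail and folding back:
Start with 11.
1 + 1/(11/1) = 1 + 1/11 = 12/11
7 + 1/(12/11) = 7 + 11/12 = 95/12
1 + 1/(95/12) = 1 + 12/95 = 107/95
1 + 1/(107/95) = 1 + 95/107 = 202/107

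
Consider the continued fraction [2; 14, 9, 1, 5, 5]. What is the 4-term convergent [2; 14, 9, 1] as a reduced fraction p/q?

Start with 1.
9 + 1/(1/1) = 9 + 1/1 = 10/1
14 + 1/(10/1) = 14 + 1/10 = 141/10
2 + 1/(141/10) = 2 + 10/141 = 292/141

292/141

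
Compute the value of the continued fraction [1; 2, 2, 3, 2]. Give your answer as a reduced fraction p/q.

Use the convergent recurrence hₖ = aₖ·hₖ₋₁ + hₖ₋₂ (and likewise for the denominators kₖ):
a_0 = 1: 1/1
a_1 = 2: 3/2
a_2 = 2: 7/5
a_3 = 3: 24/17
a_4 = 2: 55/39

55/39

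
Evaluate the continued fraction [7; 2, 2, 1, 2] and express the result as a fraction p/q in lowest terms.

141/19

Use the convergent recurrence hₖ = aₖ·hₖ₋₁ + hₖ₋₂ (and likewise for the denominators kₖ):
a_0 = 7: 7/1
a_1 = 2: 15/2
a_2 = 2: 37/5
a_3 = 1: 52/7
a_4 = 2: 141/19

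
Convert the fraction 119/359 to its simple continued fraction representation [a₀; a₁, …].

[0; 3, 59, 2]

119 = 0·359 + 119, so a_0 = 0
359 = 3·119 + 2, so a_1 = 3
119 = 59·2 + 1, so a_2 = 59
2 = 2·1 + 0, so a_3 = 2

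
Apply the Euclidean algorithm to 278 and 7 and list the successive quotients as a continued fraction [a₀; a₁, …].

[39; 1, 2, 2]

278 = 39·7 + 5, so a_0 = 39
7 = 1·5 + 2, so a_1 = 1
5 = 2·2 + 1, so a_2 = 2
2 = 2·1 + 0, so a_3 = 2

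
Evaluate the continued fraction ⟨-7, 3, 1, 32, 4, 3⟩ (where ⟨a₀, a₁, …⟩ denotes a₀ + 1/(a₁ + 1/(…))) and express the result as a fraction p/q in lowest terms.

a_0 = -7: -7/1
a_1 = 3: -20/3
a_2 = 1: -27/4
a_3 = 32: -884/131
a_4 = 4: -3563/528
a_5 = 3: -11573/1715

-11573/1715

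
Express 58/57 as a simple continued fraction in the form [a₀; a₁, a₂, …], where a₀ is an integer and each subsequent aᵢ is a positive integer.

58 = 1·57 + 1, so a_0 = 1
57 = 57·1 + 0, so a_1 = 57

[1; 57]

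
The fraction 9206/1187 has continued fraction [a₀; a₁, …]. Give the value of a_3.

10

Apply division with remainder until the remainder is 0:
⌊9206/1187⌋ = 7, remainder 897
⌊1187/897⌋ = 1, remainder 290
⌊897/290⌋ = 3, remainder 27
⌊290/27⌋ = 10, remainder 20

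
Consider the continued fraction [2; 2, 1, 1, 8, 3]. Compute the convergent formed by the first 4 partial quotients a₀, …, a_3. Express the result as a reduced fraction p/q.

12/5

Compute successive convergents:
a_0 = 2: 2/1
a_1 = 2: 5/2
a_2 = 1: 7/3
a_3 = 1: 12/5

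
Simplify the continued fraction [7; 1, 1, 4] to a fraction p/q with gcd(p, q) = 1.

68/9

a_0 = 7: 7/1
a_1 = 1: 8/1
a_2 = 1: 15/2
a_3 = 4: 68/9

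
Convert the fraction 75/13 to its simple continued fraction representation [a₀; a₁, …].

[5; 1, 3, 3]

75 = 5·13 + 10, so a_0 = 5
13 = 1·10 + 3, so a_1 = 1
10 = 3·3 + 1, so a_2 = 3
3 = 3·1 + 0, so a_3 = 3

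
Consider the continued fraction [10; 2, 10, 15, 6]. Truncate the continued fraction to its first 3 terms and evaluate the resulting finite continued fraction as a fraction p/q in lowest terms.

220/21

Collapse the nested fraction from the inside out:
Start with 10.
2 + 1/(10/1) = 2 + 1/10 = 21/10
10 + 1/(21/10) = 10 + 10/21 = 220/21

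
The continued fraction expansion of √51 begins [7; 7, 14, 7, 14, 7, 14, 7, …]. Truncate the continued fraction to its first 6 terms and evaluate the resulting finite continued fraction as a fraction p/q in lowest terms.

Starting at the tail and folding back:
Start with 7.
14 + 1/(7/1) = 14 + 1/7 = 99/7
7 + 1/(99/7) = 7 + 7/99 = 700/99
14 + 1/(700/99) = 14 + 99/700 = 9899/700
7 + 1/(9899/700) = 7 + 700/9899 = 69993/9899
7 + 1/(69993/9899) = 7 + 9899/69993 = 499850/69993

499850/69993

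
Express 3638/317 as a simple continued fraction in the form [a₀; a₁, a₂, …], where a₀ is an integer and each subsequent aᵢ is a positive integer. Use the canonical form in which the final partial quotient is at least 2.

3638 = 11·317 + 151, so a_0 = 11
317 = 2·151 + 15, so a_1 = 2
151 = 10·15 + 1, so a_2 = 10
15 = 15·1 + 0, so a_3 = 15

[11; 2, 10, 15]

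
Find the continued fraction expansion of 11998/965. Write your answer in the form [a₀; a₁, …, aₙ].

[12; 2, 3, 4, 6, 5]

Apply division with remainder until the remainder is 0:
11998 ÷ 965 → quotient 12, remainder 418
965 ÷ 418 → quotient 2, remainder 129
418 ÷ 129 → quotient 3, remainder 31
129 ÷ 31 → quotient 4, remainder 5
31 ÷ 5 → quotient 6, remainder 1
5 ÷ 1 → quotient 5, remainder 0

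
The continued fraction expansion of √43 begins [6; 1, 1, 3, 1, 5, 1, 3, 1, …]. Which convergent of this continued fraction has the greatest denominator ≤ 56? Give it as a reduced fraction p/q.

a_0 = 6: 6/1  (≤ bound)
a_1 = 1: 7/1  (≤ bound)
a_2 = 1: 13/2  (≤ bound)
a_3 = 3: 46/7  (≤ bound)
a_4 = 1: 59/9  (≤ bound)
a_5 = 5: 341/52  (≤ bound)
a_6 = 1: 400/61  (> 56, stop)

341/52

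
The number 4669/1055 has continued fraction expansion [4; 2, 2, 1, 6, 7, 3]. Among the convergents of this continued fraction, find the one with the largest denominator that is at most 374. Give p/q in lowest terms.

a_0 = 4: 4/1  (≤ bound)
a_1 = 2: 9/2  (≤ bound)
a_2 = 2: 22/5  (≤ bound)
a_3 = 1: 31/7  (≤ bound)
a_4 = 6: 208/47  (≤ bound)
a_5 = 7: 1487/336  (≤ bound)
a_6 = 3: 4669/1055  (> 374, stop)

1487/336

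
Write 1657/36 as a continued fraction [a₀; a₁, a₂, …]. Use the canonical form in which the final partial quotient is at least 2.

[46; 36]

Run the Euclidean algorithm, recording each quotient:
⌊1657/36⌋ = 46, remainder 1
⌊36/1⌋ = 36, remainder 0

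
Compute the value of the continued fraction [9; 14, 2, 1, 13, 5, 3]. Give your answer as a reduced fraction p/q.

86498/9537

a_0 = 9: 9/1
a_1 = 14: 127/14
a_2 = 2: 263/29
a_3 = 1: 390/43
a_4 = 13: 5333/588
a_5 = 5: 27055/2983
a_6 = 3: 86498/9537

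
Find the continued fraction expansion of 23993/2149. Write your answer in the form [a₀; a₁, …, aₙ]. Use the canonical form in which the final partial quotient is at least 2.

[11; 6, 14, 6, 4]

Run the Euclidean algorithm, recording each quotient:
23993 ÷ 2149 → quotient 11, remainder 354
2149 ÷ 354 → quotient 6, remainder 25
354 ÷ 25 → quotient 14, remainder 4
25 ÷ 4 → quotient 6, remainder 1
4 ÷ 1 → quotient 4, remainder 0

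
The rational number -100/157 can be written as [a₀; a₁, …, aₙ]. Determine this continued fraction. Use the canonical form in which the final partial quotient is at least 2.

[-1; 2, 1, 3, 14]

-100 = -1·157 + 57, so a_0 = -1
157 = 2·57 + 43, so a_1 = 2
57 = 1·43 + 14, so a_2 = 1
43 = 3·14 + 1, so a_3 = 3
14 = 14·1 + 0, so a_4 = 14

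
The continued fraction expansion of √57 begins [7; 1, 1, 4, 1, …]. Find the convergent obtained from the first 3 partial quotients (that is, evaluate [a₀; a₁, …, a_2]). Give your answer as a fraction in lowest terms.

15/2

Work from the innermost term outward:
Start with 1.
1 + 1/(1/1) = 1 + 1/1 = 2/1
7 + 1/(2/1) = 7 + 1/2 = 15/2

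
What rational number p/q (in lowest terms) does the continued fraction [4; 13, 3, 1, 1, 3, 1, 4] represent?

8281/2032

Work from the innermost term outward:
Start with 4.
1 + 1/(4/1) = 1 + 1/4 = 5/4
3 + 1/(5/4) = 3 + 4/5 = 19/5
1 + 1/(19/5) = 1 + 5/19 = 24/19
1 + 1/(24/19) = 1 + 19/24 = 43/24
3 + 1/(43/24) = 3 + 24/43 = 153/43
13 + 1/(153/43) = 13 + 43/153 = 2032/153
4 + 1/(2032/153) = 4 + 153/2032 = 8281/2032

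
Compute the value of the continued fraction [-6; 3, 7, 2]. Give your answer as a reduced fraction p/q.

Use the convergent recurrence hₖ = aₖ·hₖ₋₁ + hₖ₋₂ (and likewise for the denominators kₖ):
a_0 = -6: -6/1
a_1 = 3: -17/3
a_2 = 7: -125/22
a_3 = 2: -267/47

-267/47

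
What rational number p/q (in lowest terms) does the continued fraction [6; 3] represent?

19/3

Starting at the tail and folding back:
Start with 3.
6 + 1/(3/1) = 6 + 1/3 = 19/3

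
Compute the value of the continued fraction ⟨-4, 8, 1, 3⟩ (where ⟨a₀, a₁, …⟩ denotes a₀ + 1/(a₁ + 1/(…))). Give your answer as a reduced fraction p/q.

a_0 = -4: -4/1
a_1 = 8: -31/8
a_2 = 1: -35/9
a_3 = 3: -136/35

-136/35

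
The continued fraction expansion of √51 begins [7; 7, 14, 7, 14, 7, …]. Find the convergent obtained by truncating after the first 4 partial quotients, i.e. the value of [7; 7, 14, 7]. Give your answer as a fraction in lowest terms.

4999/700

Start with 7.
14 + 1/(7/1) = 14 + 1/7 = 99/7
7 + 1/(99/7) = 7 + 7/99 = 700/99
7 + 1/(700/99) = 7 + 99/700 = 4999/700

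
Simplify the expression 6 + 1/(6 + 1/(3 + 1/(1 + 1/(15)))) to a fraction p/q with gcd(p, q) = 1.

2427/394

Compute successive convergents:
a_0 = 6: 6/1
a_1 = 6: 37/6
a_2 = 3: 117/19
a_3 = 1: 154/25
a_4 = 15: 2427/394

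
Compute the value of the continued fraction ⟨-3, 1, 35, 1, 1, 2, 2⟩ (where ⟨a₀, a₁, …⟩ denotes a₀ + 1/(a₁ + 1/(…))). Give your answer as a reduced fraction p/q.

-890/439

Start with 2.
2 + 1/(2/1) = 2 + 1/2 = 5/2
1 + 1/(5/2) = 1 + 2/5 = 7/5
1 + 1/(7/5) = 1 + 5/7 = 12/7
35 + 1/(12/7) = 35 + 7/12 = 427/12
1 + 1/(427/12) = 1 + 12/427 = 439/427
-3 + 1/(439/427) = -3 + 427/439 = -890/439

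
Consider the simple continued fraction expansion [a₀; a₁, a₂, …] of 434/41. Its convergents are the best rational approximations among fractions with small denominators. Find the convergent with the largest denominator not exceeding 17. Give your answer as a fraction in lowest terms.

List convergents until the denominator exceeds the bound:
a_0 = 10: 10/1  (≤ bound)
a_1 = 1: 11/1  (≤ bound)
a_2 = 1: 21/2  (≤ bound)
a_3 = 2: 53/5  (≤ bound)
a_4 = 2: 127/12  (≤ bound)
a_5 = 3: 434/41  (> 17, stop)

127/12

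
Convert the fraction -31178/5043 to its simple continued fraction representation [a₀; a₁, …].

[-7; 1, 4, 2, 13, 34]

Repeatedly divide and take the remainder:
⌊-31178/5043⌋ = -7, remainder 4123
⌊5043/4123⌋ = 1, remainder 920
⌊4123/920⌋ = 4, remainder 443
⌊920/443⌋ = 2, remainder 34
⌊443/34⌋ = 13, remainder 1
⌊34/1⌋ = 34, remainder 0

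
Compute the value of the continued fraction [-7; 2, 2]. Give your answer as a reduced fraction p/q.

-33/5

a_0 = -7: -7/1
a_1 = 2: -13/2
a_2 = 2: -33/5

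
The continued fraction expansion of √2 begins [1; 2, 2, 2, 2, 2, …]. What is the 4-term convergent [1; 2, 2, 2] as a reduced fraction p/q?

17/12

Build up convergents one term at a time:
a_0 = 1: 1/1
a_1 = 2: 3/2
a_2 = 2: 7/5
a_3 = 2: 17/12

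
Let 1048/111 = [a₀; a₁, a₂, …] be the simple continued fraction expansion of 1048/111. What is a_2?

1048 ÷ 111 → quotient 9, remainder 49
111 ÷ 49 → quotient 2, remainder 13
49 ÷ 13 → quotient 3, remainder 10

3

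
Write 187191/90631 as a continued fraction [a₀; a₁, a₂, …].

187191 ÷ 90631 → quotient 2, remainder 5929
90631 ÷ 5929 → quotient 15, remainder 1696
5929 ÷ 1696 → quotient 3, remainder 841
1696 ÷ 841 → quotient 2, remainder 14
841 ÷ 14 → quotient 60, remainder 1
14 ÷ 1 → quotient 14, remainder 0

[2; 15, 3, 2, 60, 14]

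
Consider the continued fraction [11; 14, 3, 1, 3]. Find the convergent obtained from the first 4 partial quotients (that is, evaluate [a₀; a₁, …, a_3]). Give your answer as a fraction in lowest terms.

631/57

Use the convergent recurrence hₖ = aₖ·hₖ₋₁ + hₖ₋₂ (and likewise for the denominators kₖ):
a_0 = 11: 11/1
a_1 = 14: 155/14
a_2 = 3: 476/43
a_3 = 1: 631/57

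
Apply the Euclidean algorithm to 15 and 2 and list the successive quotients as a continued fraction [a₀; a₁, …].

[7; 2]

15 = 7·2 + 1, so a_0 = 7
2 = 2·1 + 0, so a_1 = 2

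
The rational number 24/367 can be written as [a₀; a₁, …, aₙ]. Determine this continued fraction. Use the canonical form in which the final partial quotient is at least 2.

[0; 15, 3, 2, 3]

Run the Euclidean algorithm, recording each quotient:
⌊24/367⌋ = 0, remainder 24
⌊367/24⌋ = 15, remainder 7
⌊24/7⌋ = 3, remainder 3
⌊7/3⌋ = 2, remainder 1
⌊3/1⌋ = 3, remainder 0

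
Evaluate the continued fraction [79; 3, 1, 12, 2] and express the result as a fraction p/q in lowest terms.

8401/106

Start with 2.
12 + 1/(2/1) = 12 + 1/2 = 25/2
1 + 1/(25/2) = 1 + 2/25 = 27/25
3 + 1/(27/25) = 3 + 25/27 = 106/27
79 + 1/(106/27) = 79 + 27/106 = 8401/106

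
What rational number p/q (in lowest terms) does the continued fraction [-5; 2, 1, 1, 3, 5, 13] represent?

Use the convergent recurrence hₖ = aₖ·hₖ₋₁ + hₖ₋₂ (and likewise for the denominators kₖ):
a_0 = -5: -5/1
a_1 = 2: -9/2
a_2 = 1: -14/3
a_3 = 1: -23/5
a_4 = 3: -83/18
a_5 = 5: -438/95
a_6 = 13: -5777/1253

-5777/1253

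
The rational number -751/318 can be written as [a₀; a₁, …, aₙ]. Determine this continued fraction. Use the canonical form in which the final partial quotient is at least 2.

[-3; 1, 1, 1, 3, 3, 1, 6]

Apply division with remainder until the remainder is 0:
-751 = -3·318 + 203, so a_0 = -3
318 = 1·203 + 115, so a_1 = 1
203 = 1·115 + 88, so a_2 = 1
115 = 1·88 + 27, so a_3 = 1
88 = 3·27 + 7, so a_4 = 3
27 = 3·7 + 6, so a_5 = 3
7 = 1·6 + 1, so a_6 = 1
6 = 6·1 + 0, so a_7 = 6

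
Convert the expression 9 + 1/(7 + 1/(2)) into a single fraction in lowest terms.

a_0 = 9: 9/1
a_1 = 7: 64/7
a_2 = 2: 137/15

137/15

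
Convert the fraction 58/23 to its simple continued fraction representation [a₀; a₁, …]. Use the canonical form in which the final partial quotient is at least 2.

[2; 1, 1, 11]

⌊58/23⌋ = 2, remainder 12
⌊23/12⌋ = 1, remainder 11
⌊12/11⌋ = 1, remainder 1
⌊11/1⌋ = 11, remainder 0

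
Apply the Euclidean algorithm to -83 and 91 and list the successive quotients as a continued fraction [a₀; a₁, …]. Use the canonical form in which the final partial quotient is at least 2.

[-1; 11, 2, 1, 2]

-83 = -1·91 + 8, so a_0 = -1
91 = 11·8 + 3, so a_1 = 11
8 = 2·3 + 2, so a_2 = 2
3 = 1·2 + 1, so a_3 = 1
2 = 2·1 + 0, so a_4 = 2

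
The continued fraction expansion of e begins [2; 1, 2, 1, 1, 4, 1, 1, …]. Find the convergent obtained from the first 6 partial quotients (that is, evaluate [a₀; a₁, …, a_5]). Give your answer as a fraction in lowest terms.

87/32

a_0 = 2: 2/1
a_1 = 1: 3/1
a_2 = 2: 8/3
a_3 = 1: 11/4
a_4 = 1: 19/7
a_5 = 4: 87/32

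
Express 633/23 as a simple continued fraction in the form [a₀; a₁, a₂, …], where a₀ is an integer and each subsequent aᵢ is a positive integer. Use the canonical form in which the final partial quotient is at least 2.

633 = 27·23 + 12, so a_0 = 27
23 = 1·12 + 11, so a_1 = 1
12 = 1·11 + 1, so a_2 = 1
11 = 11·1 + 0, so a_3 = 11

[27; 1, 1, 11]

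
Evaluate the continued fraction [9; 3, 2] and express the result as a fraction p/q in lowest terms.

Use the convergent recurrence hₖ = aₖ·hₖ₋₁ + hₖ₋₂ (and likewise for the denominators kₖ):
a_0 = 9: 9/1
a_1 = 3: 28/3
a_2 = 2: 65/7

65/7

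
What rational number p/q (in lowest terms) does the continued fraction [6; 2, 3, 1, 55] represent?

3235/502

Start with 55.
1 + 1/(55/1) = 1 + 1/55 = 56/55
3 + 1/(56/55) = 3 + 55/56 = 223/56
2 + 1/(223/56) = 2 + 56/223 = 502/223
6 + 1/(502/223) = 6 + 223/502 = 3235/502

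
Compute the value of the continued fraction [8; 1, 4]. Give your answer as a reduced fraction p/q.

Collapse the nested fraction from the inside out:
Start with 4.
1 + 1/(4/1) = 1 + 1/4 = 5/4
8 + 1/(5/4) = 8 + 4/5 = 44/5

44/5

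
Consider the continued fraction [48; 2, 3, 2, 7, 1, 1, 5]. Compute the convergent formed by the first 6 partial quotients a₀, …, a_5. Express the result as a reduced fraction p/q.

Start with 1.
7 + 1/(1/1) = 7 + 1/1 = 8/1
2 + 1/(8/1) = 2 + 1/8 = 17/8
3 + 1/(17/8) = 3 + 8/17 = 59/17
2 + 1/(59/17) = 2 + 17/59 = 135/59
48 + 1/(135/59) = 48 + 59/135 = 6539/135

6539/135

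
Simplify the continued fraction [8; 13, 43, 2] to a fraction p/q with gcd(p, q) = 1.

Compute successive convergents:
a_0 = 8: 8/1
a_1 = 13: 105/13
a_2 = 43: 4523/560
a_3 = 2: 9151/1133

9151/1133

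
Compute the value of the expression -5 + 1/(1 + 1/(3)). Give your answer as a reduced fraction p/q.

-17/4

Work from the innermost term outward:
Start with 3.
1 + 1/(3/1) = 1 + 1/3 = 4/3
-5 + 1/(4/3) = -5 + 3/4 = -17/4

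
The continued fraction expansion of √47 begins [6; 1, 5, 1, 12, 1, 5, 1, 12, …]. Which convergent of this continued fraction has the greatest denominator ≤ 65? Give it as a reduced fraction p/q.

List convergents until the denominator exceeds the bound:
a_0 = 6: 6/1  (≤ bound)
a_1 = 1: 7/1  (≤ bound)
a_2 = 5: 41/6  (≤ bound)
a_3 = 1: 48/7  (≤ bound)
a_4 = 12: 617/90  (> 65, stop)

48/7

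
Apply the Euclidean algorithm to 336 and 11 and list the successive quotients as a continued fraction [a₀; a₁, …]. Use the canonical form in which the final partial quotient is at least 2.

336 ÷ 11 → quotient 30, remainder 6
11 ÷ 6 → quotient 1, remainder 5
6 ÷ 5 → quotient 1, remainder 1
5 ÷ 1 → quotient 5, remainder 0

[30; 1, 1, 5]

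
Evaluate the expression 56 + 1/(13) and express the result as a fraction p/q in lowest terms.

729/13

a_0 = 56: 56/1
a_1 = 13: 729/13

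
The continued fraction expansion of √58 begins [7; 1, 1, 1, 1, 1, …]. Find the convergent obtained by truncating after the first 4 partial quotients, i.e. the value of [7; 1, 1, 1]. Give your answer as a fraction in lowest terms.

Start with 1.
1 + 1/(1/1) = 1 + 1/1 = 2/1
1 + 1/(2/1) = 1 + 1/2 = 3/2
7 + 1/(3/2) = 7 + 2/3 = 23/3

23/3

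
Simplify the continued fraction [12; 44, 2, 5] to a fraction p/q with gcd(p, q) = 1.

Start with 5.
2 + 1/(5/1) = 2 + 1/5 = 11/5
44 + 1/(11/5) = 44 + 5/11 = 489/11
12 + 1/(489/11) = 12 + 11/489 = 5879/489

5879/489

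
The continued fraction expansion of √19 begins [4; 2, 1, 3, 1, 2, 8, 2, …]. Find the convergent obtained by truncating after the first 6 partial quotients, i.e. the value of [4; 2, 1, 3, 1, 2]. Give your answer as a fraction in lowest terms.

a_0 = 4: 4/1
a_1 = 2: 9/2
a_2 = 1: 13/3
a_3 = 3: 48/11
a_4 = 1: 61/14
a_5 = 2: 170/39

170/39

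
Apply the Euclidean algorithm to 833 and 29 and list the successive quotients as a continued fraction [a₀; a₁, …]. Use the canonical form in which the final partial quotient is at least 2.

Apply division with remainder until the remainder is 0:
833 = 28·29 + 21, so a_0 = 28
29 = 1·21 + 8, so a_1 = 1
21 = 2·8 + 5, so a_2 = 2
8 = 1·5 + 3, so a_3 = 1
5 = 1·3 + 2, so a_4 = 1
3 = 1·2 + 1, so a_5 = 1
2 = 2·1 + 0, so a_6 = 2

[28; 1, 2, 1, 1, 1, 2]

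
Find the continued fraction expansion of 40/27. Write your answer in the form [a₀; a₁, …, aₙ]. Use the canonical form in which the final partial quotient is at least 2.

40 = 1·27 + 13, so a_0 = 1
27 = 2·13 + 1, so a_1 = 2
13 = 13·1 + 0, so a_2 = 13

[1; 2, 13]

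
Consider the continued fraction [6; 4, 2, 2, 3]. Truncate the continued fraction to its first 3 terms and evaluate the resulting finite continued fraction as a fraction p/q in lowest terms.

56/9

Build up convergents one term at a time:
a_0 = 6: 6/1
a_1 = 4: 25/4
a_2 = 2: 56/9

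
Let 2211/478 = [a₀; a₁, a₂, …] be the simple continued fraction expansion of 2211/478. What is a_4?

Run the Euclidean algorithm, recording each quotient:
2211 ÷ 478 → quotient 4, remainder 299
478 ÷ 299 → quotient 1, remainder 179
299 ÷ 179 → quotient 1, remainder 120
179 ÷ 120 → quotient 1, remainder 59
120 ÷ 59 → quotient 2, remainder 2

2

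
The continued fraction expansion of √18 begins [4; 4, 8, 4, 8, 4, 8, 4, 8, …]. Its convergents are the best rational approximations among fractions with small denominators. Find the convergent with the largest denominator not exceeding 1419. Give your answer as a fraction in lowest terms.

4756/1121

a_0 = 4: 4/1  (≤ bound)
a_1 = 4: 17/4  (≤ bound)
a_2 = 8: 140/33  (≤ bound)
a_3 = 4: 577/136  (≤ bound)
a_4 = 8: 4756/1121  (≤ bound)
a_5 = 4: 19601/4620  (> 1419, stop)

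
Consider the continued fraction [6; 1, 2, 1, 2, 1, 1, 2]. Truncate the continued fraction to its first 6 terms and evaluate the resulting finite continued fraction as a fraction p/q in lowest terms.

Start with 1.
2 + 1/(1/1) = 2 + 1/1 = 3/1
1 + 1/(3/1) = 1 + 1/3 = 4/3
2 + 1/(4/3) = 2 + 3/4 = 11/4
1 + 1/(11/4) = 1 + 4/11 = 15/11
6 + 1/(15/11) = 6 + 11/15 = 101/15

101/15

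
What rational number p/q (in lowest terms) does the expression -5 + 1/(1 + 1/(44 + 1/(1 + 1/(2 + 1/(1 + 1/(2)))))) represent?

-2023/503

Start with 2.
1 + 1/(2/1) = 1 + 1/2 = 3/2
2 + 1/(3/2) = 2 + 2/3 = 8/3
1 + 1/(8/3) = 1 + 3/8 = 11/8
44 + 1/(11/8) = 44 + 8/11 = 492/11
1 + 1/(492/11) = 1 + 11/492 = 503/492
-5 + 1/(503/492) = -5 + 492/503 = -2023/503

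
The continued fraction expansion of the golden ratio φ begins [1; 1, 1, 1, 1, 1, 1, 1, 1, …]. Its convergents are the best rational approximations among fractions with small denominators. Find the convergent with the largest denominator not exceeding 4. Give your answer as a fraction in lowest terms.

a_0 = 1: 1/1  (≤ bound)
a_1 = 1: 2/1  (≤ bound)
a_2 = 1: 3/2  (≤ bound)
a_3 = 1: 5/3  (≤ bound)
a_4 = 1: 8/5  (> 4, stop)

5/3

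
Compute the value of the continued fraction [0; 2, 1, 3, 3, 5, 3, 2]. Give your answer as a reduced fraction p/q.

509/1409

a_0 = 0: 0/1
a_1 = 2: 1/2
a_2 = 1: 1/3
a_3 = 3: 4/11
a_4 = 3: 13/36
a_5 = 5: 69/191
a_6 = 3: 220/609
a_7 = 2: 509/1409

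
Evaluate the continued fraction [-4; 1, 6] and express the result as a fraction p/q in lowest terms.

Use the convergent recurrence hₖ = aₖ·hₖ₋₁ + hₖ₋₂ (and likewise for the denominators kₖ):
a_0 = -4: -4/1
a_1 = 1: -3/1
a_2 = 6: -22/7

-22/7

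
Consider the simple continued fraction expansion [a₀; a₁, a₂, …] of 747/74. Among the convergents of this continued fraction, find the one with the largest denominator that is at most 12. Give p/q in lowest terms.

111/11

List convergents until the denominator exceeds the bound:
a_0 = 10: 10/1  (≤ bound)
a_1 = 10: 101/10  (≤ bound)
a_2 = 1: 111/11  (≤ bound)
a_3 = 1: 212/21  (> 12, stop)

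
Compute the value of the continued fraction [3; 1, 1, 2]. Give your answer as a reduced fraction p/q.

18/5

Work from the innermost term outward:
Start with 2.
1 + 1/(2/1) = 1 + 1/2 = 3/2
1 + 1/(3/2) = 1 + 2/3 = 5/3
3 + 1/(5/3) = 3 + 3/5 = 18/5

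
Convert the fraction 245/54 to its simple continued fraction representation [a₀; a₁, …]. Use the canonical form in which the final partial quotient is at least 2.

245 = 4·54 + 29, so a_0 = 4
54 = 1·29 + 25, so a_1 = 1
29 = 1·25 + 4, so a_2 = 1
25 = 6·4 + 1, so a_3 = 6
4 = 4·1 + 0, so a_4 = 4

[4; 1, 1, 6, 4]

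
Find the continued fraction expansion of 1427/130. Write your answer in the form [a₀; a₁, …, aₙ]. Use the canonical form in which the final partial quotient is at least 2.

1427 = 10·130 + 127, so a_0 = 10
130 = 1·127 + 3, so a_1 = 1
127 = 42·3 + 1, so a_2 = 42
3 = 3·1 + 0, so a_3 = 3

[10; 1, 42, 3]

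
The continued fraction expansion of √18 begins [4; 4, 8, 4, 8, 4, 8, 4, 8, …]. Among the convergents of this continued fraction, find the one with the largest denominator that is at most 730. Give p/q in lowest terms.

a_0 = 4: 4/1  (≤ bound)
a_1 = 4: 17/4  (≤ bound)
a_2 = 8: 140/33  (≤ bound)
a_3 = 4: 577/136  (≤ bound)
a_4 = 8: 4756/1121  (> 730, stop)

577/136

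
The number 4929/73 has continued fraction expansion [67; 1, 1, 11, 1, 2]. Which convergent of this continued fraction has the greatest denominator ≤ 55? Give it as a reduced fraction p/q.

1688/25

a_0 = 67: 67/1  (≤ bound)
a_1 = 1: 68/1  (≤ bound)
a_2 = 1: 135/2  (≤ bound)
a_3 = 11: 1553/23  (≤ bound)
a_4 = 1: 1688/25  (≤ bound)
a_5 = 2: 4929/73  (> 55, stop)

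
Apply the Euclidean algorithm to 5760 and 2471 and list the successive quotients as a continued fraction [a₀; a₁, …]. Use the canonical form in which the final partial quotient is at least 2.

[2; 3, 48, 8, 2]

Repeatedly divide and take the remainder:
⌊5760/2471⌋ = 2, remainder 818
⌊2471/818⌋ = 3, remainder 17
⌊818/17⌋ = 48, remainder 2
⌊17/2⌋ = 8, remainder 1
⌊2/1⌋ = 2, remainder 0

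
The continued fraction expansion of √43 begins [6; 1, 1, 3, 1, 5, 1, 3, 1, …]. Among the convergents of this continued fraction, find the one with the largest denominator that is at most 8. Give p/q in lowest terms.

46/7

a_0 = 6: 6/1  (≤ bound)
a_1 = 1: 7/1  (≤ bound)
a_2 = 1: 13/2  (≤ bound)
a_3 = 3: 46/7  (≤ bound)
a_4 = 1: 59/9  (> 8, stop)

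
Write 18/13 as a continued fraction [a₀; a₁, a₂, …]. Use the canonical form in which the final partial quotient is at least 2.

[1; 2, 1, 1, 2]

⌊18/13⌋ = 1, remainder 5
⌊13/5⌋ = 2, remainder 3
⌊5/3⌋ = 1, remainder 2
⌊3/2⌋ = 1, remainder 1
⌊2/1⌋ = 2, remainder 0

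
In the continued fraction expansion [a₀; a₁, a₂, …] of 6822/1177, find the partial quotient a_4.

6822 ÷ 1177 → quotient 5, remainder 937
1177 ÷ 937 → quotient 1, remainder 240
937 ÷ 240 → quotient 3, remainder 217
240 ÷ 217 → quotient 1, remainder 23
217 ÷ 23 → quotient 9, remainder 10

9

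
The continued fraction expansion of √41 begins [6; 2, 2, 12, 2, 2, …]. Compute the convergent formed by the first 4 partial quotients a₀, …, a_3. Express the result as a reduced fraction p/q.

397/62

a_0 = 6: 6/1
a_1 = 2: 13/2
a_2 = 2: 32/5
a_3 = 12: 397/62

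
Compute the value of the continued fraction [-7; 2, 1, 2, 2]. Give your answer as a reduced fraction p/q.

-126/19

Starting at the tail and folding back:
Start with 2.
2 + 1/(2/1) = 2 + 1/2 = 5/2
1 + 1/(5/2) = 1 + 2/5 = 7/5
2 + 1/(7/5) = 2 + 5/7 = 19/7
-7 + 1/(19/7) = -7 + 7/19 = -126/19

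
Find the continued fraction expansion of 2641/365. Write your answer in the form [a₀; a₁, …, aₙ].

2641 ÷ 365 → quotient 7, remainder 86
365 ÷ 86 → quotient 4, remainder 21
86 ÷ 21 → quotient 4, remainder 2
21 ÷ 2 → quotient 10, remainder 1
2 ÷ 1 → quotient 2, remainder 0

[7; 4, 4, 10, 2]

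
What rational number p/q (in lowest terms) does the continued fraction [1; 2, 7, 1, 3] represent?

97/66

a_0 = 1: 1/1
a_1 = 2: 3/2
a_2 = 7: 22/15
a_3 = 1: 25/17
a_4 = 3: 97/66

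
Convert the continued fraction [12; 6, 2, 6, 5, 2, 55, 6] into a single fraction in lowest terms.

a_0 = 12: 12/1
a_1 = 6: 73/6
a_2 = 2: 158/13
a_3 = 6: 1021/84
a_4 = 5: 5263/433
a_5 = 2: 11547/950
a_6 = 55: 640348/52683
a_7 = 6: 3853635/317048

3853635/317048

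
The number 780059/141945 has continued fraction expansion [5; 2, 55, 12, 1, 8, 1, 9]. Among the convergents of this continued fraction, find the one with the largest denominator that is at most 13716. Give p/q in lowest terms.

70859/12894

List convergents until the denominator exceeds the bound:
a_0 = 5: 5/1  (≤ bound)
a_1 = 2: 11/2  (≤ bound)
a_2 = 55: 610/111  (≤ bound)
a_3 = 12: 7331/1334  (≤ bound)
a_4 = 1: 7941/1445  (≤ bound)
a_5 = 8: 70859/12894  (≤ bound)
a_6 = 1: 78800/14339  (> 13716, stop)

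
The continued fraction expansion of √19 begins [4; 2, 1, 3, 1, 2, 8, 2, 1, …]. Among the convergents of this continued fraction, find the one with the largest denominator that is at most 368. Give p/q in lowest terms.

List convergents until the denominator exceeds the bound:
a_0 = 4: 4/1  (≤ bound)
a_1 = 2: 9/2  (≤ bound)
a_2 = 1: 13/3  (≤ bound)
a_3 = 3: 48/11  (≤ bound)
a_4 = 1: 61/14  (≤ bound)
a_5 = 2: 170/39  (≤ bound)
a_6 = 8: 1421/326  (≤ bound)
a_7 = 2: 3012/691  (> 368, stop)

1421/326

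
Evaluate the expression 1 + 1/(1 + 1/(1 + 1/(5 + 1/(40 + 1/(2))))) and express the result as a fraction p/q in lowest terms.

a_0 = 1: 1/1
a_1 = 1: 2/1
a_2 = 1: 3/2
a_3 = 5: 17/11
a_4 = 40: 683/442
a_5 = 2: 1383/895

1383/895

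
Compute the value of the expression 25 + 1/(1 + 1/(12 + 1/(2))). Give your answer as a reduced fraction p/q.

a_0 = 25: 25/1
a_1 = 1: 26/1
a_2 = 12: 337/13
a_3 = 2: 700/27

700/27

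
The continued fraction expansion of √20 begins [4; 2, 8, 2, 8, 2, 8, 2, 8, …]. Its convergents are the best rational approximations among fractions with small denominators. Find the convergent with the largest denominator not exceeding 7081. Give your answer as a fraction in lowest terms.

24476/5473

List convergents until the denominator exceeds the bound:
a_0 = 4: 4/1  (≤ bound)
a_1 = 2: 9/2  (≤ bound)
a_2 = 8: 76/17  (≤ bound)
a_3 = 2: 161/36  (≤ bound)
a_4 = 8: 1364/305  (≤ bound)
a_5 = 2: 2889/646  (≤ bound)
a_6 = 8: 24476/5473  (≤ bound)
a_7 = 2: 51841/11592  (> 7081, stop)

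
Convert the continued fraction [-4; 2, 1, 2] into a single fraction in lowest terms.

Compute successive convergents:
a_0 = -4: -4/1
a_1 = 2: -7/2
a_2 = 1: -11/3
a_3 = 2: -29/8

-29/8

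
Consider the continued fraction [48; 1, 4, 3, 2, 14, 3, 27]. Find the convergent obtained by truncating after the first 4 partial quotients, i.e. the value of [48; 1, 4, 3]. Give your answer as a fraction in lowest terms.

781/16

a_0 = 48: 48/1
a_1 = 1: 49/1
a_2 = 4: 244/5
a_3 = 3: 781/16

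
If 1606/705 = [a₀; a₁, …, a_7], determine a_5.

⌊1606/705⌋ = 2, remainder 196
⌊705/196⌋ = 3, remainder 117
⌊196/117⌋ = 1, remainder 79
⌊117/79⌋ = 1, remainder 38
⌊79/38⌋ = 2, remainder 3
⌊38/3⌋ = 12, remainder 2

12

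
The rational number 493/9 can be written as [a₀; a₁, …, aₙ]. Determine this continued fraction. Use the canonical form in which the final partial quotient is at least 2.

493 ÷ 9 → quotient 54, remainder 7
9 ÷ 7 → quotient 1, remainder 2
7 ÷ 2 → quotient 3, remainder 1
2 ÷ 1 → quotient 2, remainder 0

[54; 1, 3, 2]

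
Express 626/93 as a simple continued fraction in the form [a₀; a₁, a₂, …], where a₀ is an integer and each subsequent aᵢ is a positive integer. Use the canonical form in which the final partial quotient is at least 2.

[6; 1, 2, 1, 2, 1, 1, 3]

⌊626/93⌋ = 6, remainder 68
⌊93/68⌋ = 1, remainder 25
⌊68/25⌋ = 2, remainder 18
⌊25/18⌋ = 1, remainder 7
⌊18/7⌋ = 2, remainder 4
⌊7/4⌋ = 1, remainder 3
⌊4/3⌋ = 1, remainder 1
⌊3/1⌋ = 3, remainder 0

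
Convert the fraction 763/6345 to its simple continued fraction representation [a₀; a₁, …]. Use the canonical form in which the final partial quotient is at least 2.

Run the Euclidean algorithm, recording each quotient:
763 = 0·6345 + 763, so a_0 = 0
6345 = 8·763 + 241, so a_1 = 8
763 = 3·241 + 40, so a_2 = 3
241 = 6·40 + 1, so a_3 = 6
40 = 40·1 + 0, so a_4 = 40

[0; 8, 3, 6, 40]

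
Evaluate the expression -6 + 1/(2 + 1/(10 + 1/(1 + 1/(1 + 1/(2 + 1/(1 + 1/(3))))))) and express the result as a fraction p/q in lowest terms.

a_0 = -6: -6/1
a_1 = 2: -11/2
a_2 = 10: -116/21
a_3 = 1: -127/23
a_4 = 1: -243/44
a_5 = 2: -613/111
a_6 = 1: -856/155
a_7 = 3: -3181/576

-3181/576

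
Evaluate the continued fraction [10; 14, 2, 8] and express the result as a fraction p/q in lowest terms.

2477/246

a_0 = 10: 10/1
a_1 = 14: 141/14
a_2 = 2: 292/29
a_3 = 8: 2477/246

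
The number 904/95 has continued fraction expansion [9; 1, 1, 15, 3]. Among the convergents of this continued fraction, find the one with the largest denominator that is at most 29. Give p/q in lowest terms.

a_0 = 9: 9/1  (≤ bound)
a_1 = 1: 10/1  (≤ bound)
a_2 = 1: 19/2  (≤ bound)
a_3 = 15: 295/31  (> 29, stop)

19/2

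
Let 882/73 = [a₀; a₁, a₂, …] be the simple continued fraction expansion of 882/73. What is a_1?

882 = 12·73 + 6, so a_0 = 12
73 = 12·6 + 1, so a_1 = 12

12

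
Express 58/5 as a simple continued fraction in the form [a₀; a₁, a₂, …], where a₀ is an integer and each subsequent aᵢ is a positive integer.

⌊58/5⌋ = 11, remainder 3
⌊5/3⌋ = 1, remainder 2
⌊3/2⌋ = 1, remainder 1
⌊2/1⌋ = 2, remainder 0

[11; 1, 1, 2]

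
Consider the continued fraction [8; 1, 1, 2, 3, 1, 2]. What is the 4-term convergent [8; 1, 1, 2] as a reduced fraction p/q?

43/5

a_0 = 8: 8/1
a_1 = 1: 9/1
a_2 = 1: 17/2
a_3 = 2: 43/5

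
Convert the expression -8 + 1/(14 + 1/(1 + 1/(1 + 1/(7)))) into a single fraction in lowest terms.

-1729/218

Start with 7.
1 + 1/(7/1) = 1 + 1/7 = 8/7
1 + 1/(8/7) = 1 + 7/8 = 15/8
14 + 1/(15/8) = 14 + 8/15 = 218/15
-8 + 1/(218/15) = -8 + 15/218 = -1729/218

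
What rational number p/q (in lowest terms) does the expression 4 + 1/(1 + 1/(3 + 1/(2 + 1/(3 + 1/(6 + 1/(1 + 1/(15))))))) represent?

a_0 = 4: 4/1
a_1 = 1: 5/1
a_2 = 3: 19/4
a_3 = 2: 43/9
a_4 = 3: 148/31
a_5 = 6: 931/195
a_6 = 1: 1079/226
a_7 = 15: 17116/3585

17116/3585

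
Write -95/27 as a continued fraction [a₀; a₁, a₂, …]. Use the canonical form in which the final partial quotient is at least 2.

Run the Euclidean algorithm, recording each quotient:
-95 ÷ 27 → quotient -4, remainder 13
27 ÷ 13 → quotient 2, remainder 1
13 ÷ 1 → quotient 13, remainder 0

[-4; 2, 13]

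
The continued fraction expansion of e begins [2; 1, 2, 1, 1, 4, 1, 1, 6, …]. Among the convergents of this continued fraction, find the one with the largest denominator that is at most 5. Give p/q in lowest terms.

11/4

List convergents until the denominator exceeds the bound:
a_0 = 2: 2/1  (≤ bound)
a_1 = 1: 3/1  (≤ bound)
a_2 = 2: 8/3  (≤ bound)
a_3 = 1: 11/4  (≤ bound)
a_4 = 1: 19/7  (> 5, stop)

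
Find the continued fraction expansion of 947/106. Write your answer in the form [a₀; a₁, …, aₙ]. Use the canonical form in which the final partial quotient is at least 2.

[8; 1, 14, 7]

⌊947/106⌋ = 8, remainder 99
⌊106/99⌋ = 1, remainder 7
⌊99/7⌋ = 14, remainder 1
⌊7/1⌋ = 7, remainder 0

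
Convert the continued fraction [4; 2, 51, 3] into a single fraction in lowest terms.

Start with 3.
51 + 1/(3/1) = 51 + 1/3 = 154/3
2 + 1/(154/3) = 2 + 3/154 = 311/154
4 + 1/(311/154) = 4 + 154/311 = 1398/311

1398/311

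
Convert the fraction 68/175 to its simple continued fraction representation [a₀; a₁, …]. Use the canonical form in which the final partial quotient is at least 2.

[0; 2, 1, 1, 2, 1, 9]

Apply division with remainder until the remainder is 0:
68 ÷ 175 → quotient 0, remainder 68
175 ÷ 68 → quotient 2, remainder 39
68 ÷ 39 → quotient 1, remainder 29
39 ÷ 29 → quotient 1, remainder 10
29 ÷ 10 → quotient 2, remainder 9
10 ÷ 9 → quotient 1, remainder 1
9 ÷ 1 → quotient 9, remainder 0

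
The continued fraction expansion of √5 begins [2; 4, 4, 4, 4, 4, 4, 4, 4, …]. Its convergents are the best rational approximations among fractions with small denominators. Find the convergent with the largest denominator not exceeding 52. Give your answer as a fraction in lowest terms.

List convergents until the denominator exceeds the bound:
a_0 = 2: 2/1  (≤ bound)
a_1 = 4: 9/4  (≤ bound)
a_2 = 4: 38/17  (≤ bound)
a_3 = 4: 161/72  (> 52, stop)

38/17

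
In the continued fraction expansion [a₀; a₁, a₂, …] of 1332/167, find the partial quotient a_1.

1332 = 7·167 + 163, so a_0 = 7
167 = 1·163 + 4, so a_1 = 1

1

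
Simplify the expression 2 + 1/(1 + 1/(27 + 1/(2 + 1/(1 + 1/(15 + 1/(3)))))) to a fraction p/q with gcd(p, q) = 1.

12099/4081

a_0 = 2: 2/1
a_1 = 1: 3/1
a_2 = 27: 83/28
a_3 = 2: 169/57
a_4 = 1: 252/85
a_5 = 15: 3949/1332
a_6 = 3: 12099/4081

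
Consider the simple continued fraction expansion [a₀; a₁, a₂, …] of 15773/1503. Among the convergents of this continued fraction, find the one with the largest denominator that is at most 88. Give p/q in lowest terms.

913/87

a_0 = 10: 10/1  (≤ bound)
a_1 = 2: 21/2  (≤ bound)
a_2 = 43: 913/87  (≤ bound)
a_3 = 1: 934/89  (> 88, stop)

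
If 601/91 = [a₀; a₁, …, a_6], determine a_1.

601 ÷ 91 → quotient 6, remainder 55
91 ÷ 55 → quotient 1, remainder 36

1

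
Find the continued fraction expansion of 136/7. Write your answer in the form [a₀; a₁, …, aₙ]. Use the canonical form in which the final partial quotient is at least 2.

[19; 2, 3]

Run the Euclidean algorithm, recording each quotient:
136 = 19·7 + 3, so a_0 = 19
7 = 2·3 + 1, so a_1 = 2
3 = 3·1 + 0, so a_2 = 3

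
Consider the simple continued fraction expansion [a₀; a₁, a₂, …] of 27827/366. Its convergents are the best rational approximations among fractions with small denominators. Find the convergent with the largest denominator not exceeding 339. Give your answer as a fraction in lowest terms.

List convergents until the denominator exceeds the bound:
a_0 = 76: 76/1  (≤ bound)
a_1 = 33: 2509/33  (≤ bound)
a_2 = 3: 7603/100  (≤ bound)
a_3 = 1: 10112/133  (≤ bound)
a_4 = 2: 27827/366  (> 339, stop)

10112/133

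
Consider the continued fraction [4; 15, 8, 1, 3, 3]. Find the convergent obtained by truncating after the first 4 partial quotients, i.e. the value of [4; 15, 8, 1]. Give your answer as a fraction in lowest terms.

553/136

Use the convergent recurrence hₖ = aₖ·hₖ₋₁ + hₖ₋₂ (and likewise for the denominators kₖ):
a_0 = 4: 4/1
a_1 = 15: 61/15
a_2 = 8: 492/121
a_3 = 1: 553/136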